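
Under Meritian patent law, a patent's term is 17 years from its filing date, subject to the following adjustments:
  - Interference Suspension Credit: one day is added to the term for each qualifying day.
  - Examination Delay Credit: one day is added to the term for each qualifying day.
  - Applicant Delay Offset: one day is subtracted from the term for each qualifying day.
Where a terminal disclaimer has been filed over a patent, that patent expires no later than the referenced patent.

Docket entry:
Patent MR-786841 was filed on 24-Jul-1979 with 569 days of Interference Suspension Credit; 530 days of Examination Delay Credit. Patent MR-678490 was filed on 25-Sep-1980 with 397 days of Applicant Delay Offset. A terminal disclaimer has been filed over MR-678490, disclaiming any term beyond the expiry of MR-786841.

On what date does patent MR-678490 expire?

August 24, 1996

Natural term of MR-678490:
  Base: filing + 17 years → 25 September 1997.
  Applicant Delay Offset: −397 days → 24 August 1996.
Expiry of referenced patent MR-786841:
  Base: filing + 17 years → 24 July 1996.
  Interference Suspension Credit: +569 days → 13 February 1998.
  Examination Delay Credit: +530 days → 28 July 1999.
Terminal disclaimer: MR-678490 expires on the earlier of 24 August 1996 and 28 July 1999.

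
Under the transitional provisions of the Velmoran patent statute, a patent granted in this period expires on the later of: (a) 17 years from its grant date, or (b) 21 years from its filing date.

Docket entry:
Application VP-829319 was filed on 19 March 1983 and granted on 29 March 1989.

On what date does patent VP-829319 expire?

(a) grant + 17 years → 29 March 2006.
(b) filing + 21 years → 19 March 2004.
Later of the two: 29 March 2006.

March 29, 2006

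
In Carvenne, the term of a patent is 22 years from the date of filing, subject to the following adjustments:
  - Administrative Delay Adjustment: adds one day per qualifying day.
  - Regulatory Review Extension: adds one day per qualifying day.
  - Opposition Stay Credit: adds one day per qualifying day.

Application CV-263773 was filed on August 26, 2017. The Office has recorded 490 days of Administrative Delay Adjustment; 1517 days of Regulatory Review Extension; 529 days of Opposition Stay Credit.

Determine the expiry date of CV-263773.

August 5, 2046

Base term: filing date + 22 years → 26 August 2039.
Administrative Delay Adjustment: +490 days → 28 December 2040.
Regulatory Review Extension: +1517 days → 22 February 2045.
Opposition Stay Credit: +529 days → 5 August 2046.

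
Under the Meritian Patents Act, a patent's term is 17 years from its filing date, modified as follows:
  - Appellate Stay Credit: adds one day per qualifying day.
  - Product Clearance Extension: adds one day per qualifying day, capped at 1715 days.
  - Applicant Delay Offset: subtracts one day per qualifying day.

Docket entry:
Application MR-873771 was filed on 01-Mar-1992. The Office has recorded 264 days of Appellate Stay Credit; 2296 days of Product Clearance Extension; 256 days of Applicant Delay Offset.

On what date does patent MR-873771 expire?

November 18, 2013

Base term: filing date + 17 years → 1 March 2009.
Appellate Stay Credit: +264 days → 20 November 2009.
Product Clearance Extension: 2296 days claimed exceeds the 1715-day cap, so +1715 days → 1 August 2014.
Applicant Delay Offset: −256 days → 18 November 2013.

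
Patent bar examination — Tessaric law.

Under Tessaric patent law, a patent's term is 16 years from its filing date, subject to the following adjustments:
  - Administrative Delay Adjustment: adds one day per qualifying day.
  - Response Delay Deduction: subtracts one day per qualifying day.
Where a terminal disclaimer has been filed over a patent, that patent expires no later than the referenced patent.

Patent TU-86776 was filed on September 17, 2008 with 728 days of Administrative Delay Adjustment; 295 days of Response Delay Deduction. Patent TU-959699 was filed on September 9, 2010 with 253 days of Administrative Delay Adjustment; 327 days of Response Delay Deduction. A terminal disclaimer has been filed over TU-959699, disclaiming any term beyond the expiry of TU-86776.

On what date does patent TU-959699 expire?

Natural term of TU-959699:
  Base: filing + 16 years → 9 September 2026.
  Administrative Delay Adjustment: +253 days → 20 May 2027.
  Response Delay Deduction: −327 days → 27 June 2026.
Expiry of referenced patent TU-86776:
  Base: filing + 16 years → 17 September 2024.
  Administrative Delay Adjustment: +728 days → 15 September 2026.
  Response Delay Deduction: −295 days → 24 November 2025.
Terminal disclaimer: TU-959699 expires on the earlier of 27 June 2026 and 24 November 2025.

November 24, 2025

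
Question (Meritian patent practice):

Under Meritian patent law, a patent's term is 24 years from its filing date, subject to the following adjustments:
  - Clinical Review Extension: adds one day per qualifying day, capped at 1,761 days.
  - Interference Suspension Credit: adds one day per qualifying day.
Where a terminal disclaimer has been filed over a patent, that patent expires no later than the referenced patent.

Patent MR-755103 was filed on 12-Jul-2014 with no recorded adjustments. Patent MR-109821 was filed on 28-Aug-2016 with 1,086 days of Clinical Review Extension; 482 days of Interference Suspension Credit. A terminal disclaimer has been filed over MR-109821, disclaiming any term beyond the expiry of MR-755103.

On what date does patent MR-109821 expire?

2038-07-12

Natural term of MR-109821:
  Base: filing + 24 years → 28 August 2040.
  Clinical Review Extension: 1086 days (within the 1761-day cap) → +1086 days → 19 August 2043.
  Interference Suspension Credit: +482 days → 13 December 2044.
Expiry of referenced patent MR-755103:
  Base: filing + 24 years → 12 July 2038.
Terminal disclaimer: MR-109821 expires on the earlier of 13 December 2044 and 12 July 2038.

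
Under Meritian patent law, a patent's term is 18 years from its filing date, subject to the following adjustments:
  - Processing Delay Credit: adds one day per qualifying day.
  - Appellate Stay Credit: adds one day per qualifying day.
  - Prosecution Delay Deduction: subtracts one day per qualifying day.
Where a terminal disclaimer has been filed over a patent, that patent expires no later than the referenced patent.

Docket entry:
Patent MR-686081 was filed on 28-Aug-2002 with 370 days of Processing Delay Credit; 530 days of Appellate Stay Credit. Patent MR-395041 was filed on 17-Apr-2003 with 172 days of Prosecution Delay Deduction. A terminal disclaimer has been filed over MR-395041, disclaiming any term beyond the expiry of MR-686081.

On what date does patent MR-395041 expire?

Natural term of MR-395041:
  Base: filing + 18 years → 17 April 2021.
  Prosecution Delay Deduction: −172 days → 27 October 2020.
Expiry of referenced patent MR-686081:
  Base: filing + 18 years → 28 August 2020.
  Processing Delay Credit: +370 days → 2 September 2021.
  Appellate Stay Credit: +530 days → 14 February 2023.
Terminal disclaimer: MR-395041 expires on the earlier of 27 October 2020 and 14 February 2023.

2020-10-27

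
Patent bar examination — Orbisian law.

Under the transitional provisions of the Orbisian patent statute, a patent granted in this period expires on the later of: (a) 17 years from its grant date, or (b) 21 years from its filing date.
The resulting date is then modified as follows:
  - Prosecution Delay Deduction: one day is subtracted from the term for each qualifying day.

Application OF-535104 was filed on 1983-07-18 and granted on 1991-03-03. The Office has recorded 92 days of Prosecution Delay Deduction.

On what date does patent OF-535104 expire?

(a) grant + 17 years → 3 March 2008.
(b) filing + 21 years → 18 July 2004.
Later of the two: 3 March 2008.
Prosecution Delay Deduction: −92 days → 2 December 2007.

2007-12-02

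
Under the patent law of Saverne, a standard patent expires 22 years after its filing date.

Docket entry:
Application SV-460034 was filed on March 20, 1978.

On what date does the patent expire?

Filing date + 22 years → 20 March 2000.

March 20, 2000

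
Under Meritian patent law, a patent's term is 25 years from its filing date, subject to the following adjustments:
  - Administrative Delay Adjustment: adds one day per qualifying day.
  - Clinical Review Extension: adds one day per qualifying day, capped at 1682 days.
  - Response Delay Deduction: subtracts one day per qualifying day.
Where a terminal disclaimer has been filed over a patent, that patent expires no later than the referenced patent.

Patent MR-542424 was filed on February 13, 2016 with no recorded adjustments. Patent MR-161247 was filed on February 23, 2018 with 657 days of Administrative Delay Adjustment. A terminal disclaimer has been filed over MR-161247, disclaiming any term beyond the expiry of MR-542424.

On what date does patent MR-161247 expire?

Natural term of MR-161247:
  Base: filing + 25 years → 23 February 2043.
  Administrative Delay Adjustment: +657 days → 11 December 2044.
Expiry of referenced patent MR-542424:
  Base: filing + 25 years → 13 February 2041.
Terminal disclaimer: MR-161247 expires on the earlier of 11 December 2044 and 13 February 2041.

2041-02-13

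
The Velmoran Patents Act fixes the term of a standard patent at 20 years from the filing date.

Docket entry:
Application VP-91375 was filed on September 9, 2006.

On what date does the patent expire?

2026-09-09

Filing date + 20 years → 9 September 2026.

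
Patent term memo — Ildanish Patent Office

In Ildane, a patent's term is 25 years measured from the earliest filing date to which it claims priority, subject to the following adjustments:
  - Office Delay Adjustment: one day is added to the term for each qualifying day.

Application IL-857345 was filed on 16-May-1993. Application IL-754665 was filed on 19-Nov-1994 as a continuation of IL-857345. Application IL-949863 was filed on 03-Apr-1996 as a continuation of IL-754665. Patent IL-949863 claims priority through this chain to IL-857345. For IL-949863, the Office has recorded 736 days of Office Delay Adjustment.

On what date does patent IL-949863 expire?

Earliest priority filing: 16 May 1993.
Base term: 16 May 1993 + 25 years → 16 May 2018.
Office Delay Adjustment: +736 days → 21 May 2020.

2020-05-21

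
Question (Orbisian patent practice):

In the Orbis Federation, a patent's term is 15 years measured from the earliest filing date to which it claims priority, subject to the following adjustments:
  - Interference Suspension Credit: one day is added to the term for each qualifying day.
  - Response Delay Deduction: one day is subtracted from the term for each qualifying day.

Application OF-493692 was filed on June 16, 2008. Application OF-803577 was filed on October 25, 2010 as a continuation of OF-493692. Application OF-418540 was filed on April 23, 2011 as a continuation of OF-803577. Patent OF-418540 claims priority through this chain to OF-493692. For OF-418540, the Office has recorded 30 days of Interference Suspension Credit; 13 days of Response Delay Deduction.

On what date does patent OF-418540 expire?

2023-07-03

Earliest priority filing: 16 June 2008.
Base term: 16 June 2008 + 15 years → 16 June 2023.
Interference Suspension Credit: +30 days → 16 July 2023.
Response Delay Deduction: −13 days → 3 July 2023.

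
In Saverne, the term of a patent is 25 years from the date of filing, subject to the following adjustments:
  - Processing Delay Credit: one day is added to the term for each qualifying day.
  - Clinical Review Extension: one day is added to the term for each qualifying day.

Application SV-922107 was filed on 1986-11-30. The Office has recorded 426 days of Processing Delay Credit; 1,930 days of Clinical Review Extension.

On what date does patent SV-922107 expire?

May 13, 2018

Base term: filing date + 25 years → 30 November 2011.
Processing Delay Credit: +426 days → 29 January 2013.
Clinical Review Extension: +1930 days → 13 May 2018.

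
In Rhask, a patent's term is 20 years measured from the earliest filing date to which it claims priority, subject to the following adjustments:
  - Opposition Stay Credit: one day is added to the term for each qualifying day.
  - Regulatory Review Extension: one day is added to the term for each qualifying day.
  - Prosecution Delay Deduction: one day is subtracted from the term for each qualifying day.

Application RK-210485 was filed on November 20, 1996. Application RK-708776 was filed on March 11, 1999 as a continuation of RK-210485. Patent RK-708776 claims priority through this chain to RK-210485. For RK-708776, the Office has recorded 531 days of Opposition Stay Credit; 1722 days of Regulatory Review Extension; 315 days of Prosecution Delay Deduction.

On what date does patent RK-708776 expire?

Earliest priority filing: 20 November 1996.
Base term: 20 November 1996 + 20 years → 20 November 2016.
Opposition Stay Credit: +531 days → 5 May 2018.
Regulatory Review Extension: +1722 days → 21 January 2023.
Prosecution Delay Deduction: −315 days → 12 March 2022.

March 12, 2022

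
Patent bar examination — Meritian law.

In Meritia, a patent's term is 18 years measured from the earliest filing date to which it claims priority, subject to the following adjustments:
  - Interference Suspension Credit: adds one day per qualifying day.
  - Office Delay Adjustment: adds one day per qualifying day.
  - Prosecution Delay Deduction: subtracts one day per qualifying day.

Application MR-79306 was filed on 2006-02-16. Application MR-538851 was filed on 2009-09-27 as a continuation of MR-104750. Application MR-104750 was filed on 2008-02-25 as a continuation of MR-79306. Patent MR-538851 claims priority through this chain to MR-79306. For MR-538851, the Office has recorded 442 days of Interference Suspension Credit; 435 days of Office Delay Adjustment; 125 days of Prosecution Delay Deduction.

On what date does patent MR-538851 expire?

March 9, 2026

Earliest priority filing: 16 February 2006.
Base term: 16 February 2006 + 18 years → 16 February 2024.
Interference Suspension Credit: +442 days → 3 May 2025.
Office Delay Adjustment: +435 days → 12 July 2026.
Prosecution Delay Deduction: −125 days → 9 March 2026.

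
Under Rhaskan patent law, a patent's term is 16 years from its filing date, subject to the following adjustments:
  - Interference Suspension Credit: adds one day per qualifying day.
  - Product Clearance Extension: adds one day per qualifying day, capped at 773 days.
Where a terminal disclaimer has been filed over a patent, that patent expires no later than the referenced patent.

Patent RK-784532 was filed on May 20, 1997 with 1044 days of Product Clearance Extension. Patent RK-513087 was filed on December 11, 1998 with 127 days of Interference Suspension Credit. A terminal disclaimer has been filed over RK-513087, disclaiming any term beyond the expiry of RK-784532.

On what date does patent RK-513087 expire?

2015-04-17

Natural term of RK-513087:
  Base: filing + 16 years → 11 December 2014.
  Interference Suspension Credit: +127 days → 17 April 2015.
Expiry of referenced patent RK-784532:
  Base: filing + 16 years → 20 May 2013.
  Product Clearance Extension: 1044 days claimed exceeds the 773-day cap, so +773 days → 2 July 2015.
Terminal disclaimer: RK-513087 expires on the earlier of 17 April 2015 and 2 July 2015.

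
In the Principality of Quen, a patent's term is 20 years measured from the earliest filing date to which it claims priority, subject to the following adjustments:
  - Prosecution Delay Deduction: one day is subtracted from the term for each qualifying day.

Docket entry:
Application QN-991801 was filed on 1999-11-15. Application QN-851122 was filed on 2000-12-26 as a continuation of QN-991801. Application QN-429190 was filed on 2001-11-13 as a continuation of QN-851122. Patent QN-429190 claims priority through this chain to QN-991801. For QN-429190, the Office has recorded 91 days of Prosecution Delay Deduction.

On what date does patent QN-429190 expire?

Earliest priority filing: 15 November 1999.
Base term: 15 November 1999 + 20 years → 15 November 2019.
Prosecution Delay Deduction: −91 days → 16 August 2019.

2019-08-16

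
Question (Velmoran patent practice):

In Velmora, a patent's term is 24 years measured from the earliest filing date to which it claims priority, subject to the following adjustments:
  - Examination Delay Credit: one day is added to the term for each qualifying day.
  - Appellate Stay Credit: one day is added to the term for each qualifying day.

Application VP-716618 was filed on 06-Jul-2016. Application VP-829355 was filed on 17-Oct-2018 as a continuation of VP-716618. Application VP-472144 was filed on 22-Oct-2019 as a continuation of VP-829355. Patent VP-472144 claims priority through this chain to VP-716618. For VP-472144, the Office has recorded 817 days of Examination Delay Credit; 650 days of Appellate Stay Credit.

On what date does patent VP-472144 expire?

Earliest priority filing: 6 July 2016.
Base term: 6 July 2016 + 24 years → 6 July 2040.
Examination Delay Credit: +817 days → 1 October 2042.
Appellate Stay Credit: +650 days → 12 July 2044.

July 12, 2044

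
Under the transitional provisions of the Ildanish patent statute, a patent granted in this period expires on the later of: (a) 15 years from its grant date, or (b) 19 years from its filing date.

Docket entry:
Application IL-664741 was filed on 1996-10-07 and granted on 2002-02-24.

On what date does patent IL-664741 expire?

2017-02-24

(a) grant + 15 years → 24 February 2017.
(b) filing + 19 years → 7 October 2015.
Later of the two: 24 February 2017.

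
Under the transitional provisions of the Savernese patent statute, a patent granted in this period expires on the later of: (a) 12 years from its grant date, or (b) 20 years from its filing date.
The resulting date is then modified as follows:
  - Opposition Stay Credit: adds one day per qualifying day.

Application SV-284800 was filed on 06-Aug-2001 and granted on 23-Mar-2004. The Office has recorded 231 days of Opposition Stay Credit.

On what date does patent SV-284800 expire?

2022-03-25

(a) grant + 12 years → 23 March 2016.
(b) filing + 20 years → 6 August 2021.
Later of the two: 6 August 2021.
Opposition Stay Credit: +231 days → 25 March 2022.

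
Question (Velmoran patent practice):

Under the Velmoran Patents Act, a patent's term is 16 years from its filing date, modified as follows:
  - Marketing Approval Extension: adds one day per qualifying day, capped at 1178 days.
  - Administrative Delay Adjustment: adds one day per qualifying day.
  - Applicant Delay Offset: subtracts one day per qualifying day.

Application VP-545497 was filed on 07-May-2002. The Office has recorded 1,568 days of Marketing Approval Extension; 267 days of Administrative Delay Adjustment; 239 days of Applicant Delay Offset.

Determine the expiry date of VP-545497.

August 25, 2021

Base term: filing date + 16 years → 7 May 2018.
Marketing Approval Extension: 1568 days claimed exceeds the 1178-day cap, so +1178 days → 28 July 2021.
Administrative Delay Adjustment: +267 days → 21 April 2022.
Applicant Delay Offset: −239 days → 25 August 2021.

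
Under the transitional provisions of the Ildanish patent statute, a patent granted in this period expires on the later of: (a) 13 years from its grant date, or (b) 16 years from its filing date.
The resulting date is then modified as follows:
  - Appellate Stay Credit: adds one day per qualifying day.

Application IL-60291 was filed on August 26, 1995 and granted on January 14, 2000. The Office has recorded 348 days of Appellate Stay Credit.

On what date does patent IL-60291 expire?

(a) grant + 13 years → 14 January 2013.
(b) filing + 16 years → 26 August 2011.
Later of the two: 14 January 2013.
Appellate Stay Credit: +348 days → 28 December 2013.

December 28, 2013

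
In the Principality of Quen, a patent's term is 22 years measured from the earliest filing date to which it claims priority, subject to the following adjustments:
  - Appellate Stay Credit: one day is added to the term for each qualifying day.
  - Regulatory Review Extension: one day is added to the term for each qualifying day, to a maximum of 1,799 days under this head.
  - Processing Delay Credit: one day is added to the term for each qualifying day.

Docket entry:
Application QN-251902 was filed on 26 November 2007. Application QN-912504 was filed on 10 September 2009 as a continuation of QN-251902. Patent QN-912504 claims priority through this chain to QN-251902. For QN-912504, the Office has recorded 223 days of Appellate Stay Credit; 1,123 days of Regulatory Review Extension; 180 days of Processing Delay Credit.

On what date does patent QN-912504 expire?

Earliest priority filing: 26 November 2007.
Base term: 26 November 2007 + 22 years → 26 November 2029.
Appellate Stay Credit: +223 days → 7 July 2030.
Regulatory Review Extension: 1123 days (within the 1799-day cap) → +1123 days → 3 August 2033.
Processing Delay Credit: +180 days → 30 January 2034.

2034-01-30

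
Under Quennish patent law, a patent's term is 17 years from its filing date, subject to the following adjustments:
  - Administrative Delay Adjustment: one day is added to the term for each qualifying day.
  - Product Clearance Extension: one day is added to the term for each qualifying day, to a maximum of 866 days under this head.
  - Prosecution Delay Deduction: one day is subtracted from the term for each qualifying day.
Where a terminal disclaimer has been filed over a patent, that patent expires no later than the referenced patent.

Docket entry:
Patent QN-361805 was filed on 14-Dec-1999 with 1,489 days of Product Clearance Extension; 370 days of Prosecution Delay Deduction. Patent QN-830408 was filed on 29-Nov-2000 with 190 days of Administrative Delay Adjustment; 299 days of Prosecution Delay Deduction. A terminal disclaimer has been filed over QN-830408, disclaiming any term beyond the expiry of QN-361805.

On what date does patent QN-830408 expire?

August 12, 2017

Natural term of QN-830408:
  Base: filing + 17 years → 29 November 2017.
  Administrative Delay Adjustment: +190 days → 7 June 2018.
  Prosecution Delay Deduction: −299 days → 12 August 2017.
Expiry of referenced patent QN-361805:
  Base: filing + 17 years → 14 December 2016.
  Product Clearance Extension: 1489 days claimed exceeds the 866-day cap, so +866 days → 29 April 2019.
  Prosecution Delay Deduction: −370 days → 24 April 2018.
Terminal disclaimer: QN-830408 expires on the earlier of 12 August 2017 and 24 April 2018.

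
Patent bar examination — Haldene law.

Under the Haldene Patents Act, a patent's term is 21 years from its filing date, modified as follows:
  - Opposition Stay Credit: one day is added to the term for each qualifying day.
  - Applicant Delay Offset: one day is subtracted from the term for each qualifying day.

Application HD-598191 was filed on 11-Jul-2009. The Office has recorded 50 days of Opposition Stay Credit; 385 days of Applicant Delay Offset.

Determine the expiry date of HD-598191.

Base term: filing date + 21 years → 11 July 2030.
Opposition Stay Credit: +50 days → 30 August 2030.
Applicant Delay Offset: −385 days → 10 August 2029.

August 10, 2029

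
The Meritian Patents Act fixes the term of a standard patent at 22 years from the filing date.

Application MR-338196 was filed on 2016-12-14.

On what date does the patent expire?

2038-12-14

Filing date + 22 years → 14 December 2038.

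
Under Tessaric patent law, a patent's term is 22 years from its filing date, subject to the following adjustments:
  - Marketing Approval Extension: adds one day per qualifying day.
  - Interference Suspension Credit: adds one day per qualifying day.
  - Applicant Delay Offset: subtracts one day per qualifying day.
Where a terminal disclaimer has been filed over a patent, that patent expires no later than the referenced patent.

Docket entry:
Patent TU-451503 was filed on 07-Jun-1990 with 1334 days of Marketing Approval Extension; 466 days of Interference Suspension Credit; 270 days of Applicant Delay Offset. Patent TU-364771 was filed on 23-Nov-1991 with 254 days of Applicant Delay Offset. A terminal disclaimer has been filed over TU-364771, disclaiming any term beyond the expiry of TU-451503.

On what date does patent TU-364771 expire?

2013-03-14

Natural term of TU-364771:
  Base: filing + 22 years → 23 November 2013.
  Applicant Delay Offset: −254 days → 14 March 2013.
Expiry of referenced patent TU-451503:
  Base: filing + 22 years → 7 June 2012.
  Marketing Approval Extension: +1334 days → 1 February 2016.
  Interference Suspension Credit: +466 days → 12 May 2017.
  Applicant Delay Offset: −270 days → 15 August 2016.
Terminal disclaimer: TU-364771 expires on the earlier of 14 March 2013 and 15 August 2016.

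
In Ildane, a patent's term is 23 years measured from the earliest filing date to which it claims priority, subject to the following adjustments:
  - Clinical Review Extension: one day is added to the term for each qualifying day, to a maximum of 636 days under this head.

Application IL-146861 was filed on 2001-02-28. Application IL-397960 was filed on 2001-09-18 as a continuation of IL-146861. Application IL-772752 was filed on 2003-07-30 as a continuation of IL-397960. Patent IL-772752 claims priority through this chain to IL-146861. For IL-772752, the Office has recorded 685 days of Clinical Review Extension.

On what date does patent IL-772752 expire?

2025-11-25

Earliest priority filing: 28 February 2001.
Base term: 28 February 2001 + 23 years → 28 February 2024.
Clinical Review Extension: 685 days claimed exceeds the 636-day cap, so +636 days → 25 November 2025.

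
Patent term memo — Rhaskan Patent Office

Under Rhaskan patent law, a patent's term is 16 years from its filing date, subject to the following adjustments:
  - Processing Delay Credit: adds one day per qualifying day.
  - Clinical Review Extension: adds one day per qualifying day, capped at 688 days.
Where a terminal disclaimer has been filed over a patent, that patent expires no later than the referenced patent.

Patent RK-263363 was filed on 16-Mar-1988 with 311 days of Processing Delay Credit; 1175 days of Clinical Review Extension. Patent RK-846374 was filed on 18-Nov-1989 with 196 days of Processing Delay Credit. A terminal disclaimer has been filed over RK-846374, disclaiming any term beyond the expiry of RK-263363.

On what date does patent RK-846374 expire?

June 2, 2006

Natural term of RK-846374:
  Base: filing + 16 years → 18 November 2005.
  Processing Delay Credit: +196 days → 2 June 2006.
Expiry of referenced patent RK-263363:
  Base: filing + 16 years → 16 March 2004.
  Processing Delay Credit: +311 days → 21 January 2005.
  Clinical Review Extension: 1175 days claimed exceeds the 688-day cap, so +688 days → 10 December 2006.
Terminal disclaimer: RK-846374 expires on the earlier of 2 June 2006 and 10 December 2006.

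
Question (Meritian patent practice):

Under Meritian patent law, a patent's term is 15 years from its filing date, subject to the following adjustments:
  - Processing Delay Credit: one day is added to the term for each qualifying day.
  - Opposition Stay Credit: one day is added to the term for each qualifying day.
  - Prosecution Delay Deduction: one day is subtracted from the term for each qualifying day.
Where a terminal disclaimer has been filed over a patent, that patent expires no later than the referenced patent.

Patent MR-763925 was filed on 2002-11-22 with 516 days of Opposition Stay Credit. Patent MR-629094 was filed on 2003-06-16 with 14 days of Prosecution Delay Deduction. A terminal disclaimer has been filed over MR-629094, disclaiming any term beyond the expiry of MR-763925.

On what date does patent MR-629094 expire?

June 2, 2018

Natural term of MR-629094:
  Base: filing + 15 years → 16 June 2018.
  Prosecution Delay Deduction: −14 days → 2 June 2018.
Expiry of referenced patent MR-763925:
  Base: filing + 15 years → 22 November 2017.
  Opposition Stay Credit: +516 days → 22 April 2019.
Terminal disclaimer: MR-629094 expires on the earlier of 2 June 2018 and 22 April 2019.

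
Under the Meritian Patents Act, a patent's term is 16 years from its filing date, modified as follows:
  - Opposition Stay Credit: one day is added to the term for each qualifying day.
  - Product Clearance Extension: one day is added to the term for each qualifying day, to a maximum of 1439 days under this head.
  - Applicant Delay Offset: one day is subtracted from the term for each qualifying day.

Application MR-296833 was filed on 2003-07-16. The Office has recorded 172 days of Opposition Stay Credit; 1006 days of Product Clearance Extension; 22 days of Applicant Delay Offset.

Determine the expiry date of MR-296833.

September 14, 2022

Base term: filing date + 16 years → 16 July 2019.
Opposition Stay Credit: +172 days → 4 January 2020.
Product Clearance Extension: 1006 days (within the 1439-day cap) → +1006 days → 6 October 2022.
Applicant Delay Offset: −22 days → 14 September 2022.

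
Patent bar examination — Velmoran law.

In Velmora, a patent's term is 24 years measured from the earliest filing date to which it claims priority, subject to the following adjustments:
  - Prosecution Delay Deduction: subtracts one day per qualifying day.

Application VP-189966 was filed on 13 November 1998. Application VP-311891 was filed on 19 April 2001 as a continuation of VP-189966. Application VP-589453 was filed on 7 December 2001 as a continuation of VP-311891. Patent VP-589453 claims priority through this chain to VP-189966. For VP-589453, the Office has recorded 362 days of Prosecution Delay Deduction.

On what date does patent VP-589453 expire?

Earliest priority filing: 13 November 1998.
Base term: 13 November 1998 + 24 years → 13 November 2022.
Prosecution Delay Deduction: −362 days → 16 November 2021.

2021-11-16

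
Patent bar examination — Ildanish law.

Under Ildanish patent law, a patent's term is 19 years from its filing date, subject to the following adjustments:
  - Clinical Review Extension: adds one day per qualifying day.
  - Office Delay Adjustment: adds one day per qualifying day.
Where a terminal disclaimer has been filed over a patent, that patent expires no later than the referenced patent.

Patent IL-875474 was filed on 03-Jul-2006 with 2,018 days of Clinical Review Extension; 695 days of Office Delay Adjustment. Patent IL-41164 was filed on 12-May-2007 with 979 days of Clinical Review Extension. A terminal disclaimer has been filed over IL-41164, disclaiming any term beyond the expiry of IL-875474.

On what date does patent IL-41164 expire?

January 15, 2029

Natural term of IL-41164:
  Base: filing + 19 years → 12 May 2026.
  Clinical Review Extension: +979 days → 15 January 2029.
Expiry of referenced patent IL-875474:
  Base: filing + 19 years → 3 July 2025.
  Clinical Review Extension: +2018 days → 11 January 2031.
  Office Delay Adjustment: +695 days → 6 December 2032.
Terminal disclaimer: IL-41164 expires on the earlier of 15 January 2029 and 6 December 2032.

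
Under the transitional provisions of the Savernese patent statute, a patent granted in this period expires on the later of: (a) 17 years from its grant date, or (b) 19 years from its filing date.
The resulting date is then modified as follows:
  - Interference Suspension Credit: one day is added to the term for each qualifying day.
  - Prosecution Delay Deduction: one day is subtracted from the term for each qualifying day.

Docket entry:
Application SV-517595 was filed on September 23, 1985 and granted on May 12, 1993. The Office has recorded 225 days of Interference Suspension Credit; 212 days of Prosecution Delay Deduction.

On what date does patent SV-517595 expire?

May 25, 2010

(a) grant + 17 years → 12 May 2010.
(b) filing + 19 years → 23 September 2004.
Later of the two: 12 May 2010.
Interference Suspension Credit: +225 days → 23 December 2010.
Prosecution Delay Deduction: −212 days → 25 May 2010.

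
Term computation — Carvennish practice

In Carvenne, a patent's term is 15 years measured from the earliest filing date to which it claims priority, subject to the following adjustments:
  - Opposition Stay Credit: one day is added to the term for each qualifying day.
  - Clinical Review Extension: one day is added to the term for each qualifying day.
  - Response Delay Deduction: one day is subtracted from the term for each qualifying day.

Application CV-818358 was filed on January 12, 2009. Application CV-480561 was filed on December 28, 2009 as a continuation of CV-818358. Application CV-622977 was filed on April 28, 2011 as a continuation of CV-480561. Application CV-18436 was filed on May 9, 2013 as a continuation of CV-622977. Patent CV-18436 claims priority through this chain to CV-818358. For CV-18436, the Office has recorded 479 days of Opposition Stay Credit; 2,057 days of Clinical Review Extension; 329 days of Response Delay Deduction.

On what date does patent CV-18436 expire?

Earliest priority filing: 12 January 2009.
Base term: 12 January 2009 + 15 years → 12 January 2024.
Opposition Stay Credit: +479 days → 5 May 2025.
Clinical Review Extension: +2057 days → 22 December 2030.
Response Delay Deduction: −329 days → 27 January 2030.

January 27, 2030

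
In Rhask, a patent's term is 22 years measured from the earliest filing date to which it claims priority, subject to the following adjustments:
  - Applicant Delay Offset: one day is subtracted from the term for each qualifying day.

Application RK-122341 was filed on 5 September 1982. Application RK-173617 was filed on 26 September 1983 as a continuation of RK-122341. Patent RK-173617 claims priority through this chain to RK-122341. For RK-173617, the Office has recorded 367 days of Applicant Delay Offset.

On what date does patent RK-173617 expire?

2003-09-04

Earliest priority filing: 5 September 1982.
Base term: 5 September 1982 + 22 years → 5 September 2004.
Applicant Delay Offset: −367 days → 4 September 2003.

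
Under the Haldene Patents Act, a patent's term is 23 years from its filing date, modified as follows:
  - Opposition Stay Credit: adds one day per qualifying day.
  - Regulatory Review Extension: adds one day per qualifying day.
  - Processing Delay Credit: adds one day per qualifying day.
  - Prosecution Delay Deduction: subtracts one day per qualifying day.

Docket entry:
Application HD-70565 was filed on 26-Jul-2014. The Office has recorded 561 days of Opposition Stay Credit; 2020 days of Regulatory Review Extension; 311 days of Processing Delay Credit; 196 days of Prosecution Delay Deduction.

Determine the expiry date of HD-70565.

Base term: filing date + 23 years → 26 July 2037.
Opposition Stay Credit: +561 days → 7 February 2039.
Regulatory Review Extension: +2020 days → 19 August 2044.
Processing Delay Credit: +311 days → 26 June 2045.
Prosecution Delay Deduction: −196 days → 12 December 2044.

December 12, 2044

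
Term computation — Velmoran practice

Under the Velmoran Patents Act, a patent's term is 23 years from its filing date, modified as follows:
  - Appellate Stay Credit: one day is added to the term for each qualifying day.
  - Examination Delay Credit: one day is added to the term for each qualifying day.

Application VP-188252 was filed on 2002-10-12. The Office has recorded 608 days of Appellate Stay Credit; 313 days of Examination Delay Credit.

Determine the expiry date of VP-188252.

April 20, 2028

Base term: filing date + 23 years → 12 October 2025.
Appellate Stay Credit: +608 days → 12 June 2027.
Examination Delay Credit: +313 days → 20 April 2028.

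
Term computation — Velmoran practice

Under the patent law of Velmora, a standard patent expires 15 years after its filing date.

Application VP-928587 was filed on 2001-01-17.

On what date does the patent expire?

Filing date + 15 years → 17 January 2016.

2016-01-17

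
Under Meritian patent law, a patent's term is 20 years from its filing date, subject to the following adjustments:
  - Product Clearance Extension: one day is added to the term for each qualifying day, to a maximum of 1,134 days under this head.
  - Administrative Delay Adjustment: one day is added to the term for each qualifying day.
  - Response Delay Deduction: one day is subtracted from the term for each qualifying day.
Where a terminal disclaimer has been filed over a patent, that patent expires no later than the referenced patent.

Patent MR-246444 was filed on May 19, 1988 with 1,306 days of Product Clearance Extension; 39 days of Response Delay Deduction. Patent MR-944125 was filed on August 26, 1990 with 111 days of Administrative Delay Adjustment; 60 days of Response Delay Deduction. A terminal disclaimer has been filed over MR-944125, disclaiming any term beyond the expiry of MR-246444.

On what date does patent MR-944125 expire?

October 16, 2010

Natural term of MR-944125:
  Base: filing + 20 years → 26 August 2010.
  Administrative Delay Adjustment: +111 days → 15 December 2010.
  Response Delay Deduction: −60 days → 16 October 2010.
Expiry of referenced patent MR-246444:
  Base: filing + 20 years → 19 May 2008.
  Product Clearance Extension: 1306 days claimed exceeds the 1134-day cap, so +1134 days → 27 June 2011.
  Response Delay Deduction: −39 days → 19 May 2011.
Terminal disclaimer: MR-944125 expires on the earlier of 16 October 2010 and 19 May 2011.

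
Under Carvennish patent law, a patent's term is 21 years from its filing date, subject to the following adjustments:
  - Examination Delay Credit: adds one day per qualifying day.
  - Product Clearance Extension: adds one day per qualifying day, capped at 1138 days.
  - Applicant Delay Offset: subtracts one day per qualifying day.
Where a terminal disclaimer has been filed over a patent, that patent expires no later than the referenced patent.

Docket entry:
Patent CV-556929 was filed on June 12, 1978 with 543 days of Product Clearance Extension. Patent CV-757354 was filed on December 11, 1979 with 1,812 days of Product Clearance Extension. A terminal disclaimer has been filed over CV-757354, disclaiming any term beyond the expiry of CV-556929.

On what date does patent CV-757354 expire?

December 6, 2000

Natural term of CV-757354:
  Base: filing + 21 years → 11 December 2000.
  Product Clearance Extension: 1812 days claimed exceeds the 1138-day cap, so +1138 days → 23 January 2004.
Expiry of referenced patent CV-556929:
  Base: filing + 21 years → 12 June 1999.
  Product Clearance Extension: 543 days (within the 1138-day cap) → +543 days → 6 December 2000.
Terminal disclaimer: CV-757354 expires on the earlier of 23 January 2004 and 6 December 2000.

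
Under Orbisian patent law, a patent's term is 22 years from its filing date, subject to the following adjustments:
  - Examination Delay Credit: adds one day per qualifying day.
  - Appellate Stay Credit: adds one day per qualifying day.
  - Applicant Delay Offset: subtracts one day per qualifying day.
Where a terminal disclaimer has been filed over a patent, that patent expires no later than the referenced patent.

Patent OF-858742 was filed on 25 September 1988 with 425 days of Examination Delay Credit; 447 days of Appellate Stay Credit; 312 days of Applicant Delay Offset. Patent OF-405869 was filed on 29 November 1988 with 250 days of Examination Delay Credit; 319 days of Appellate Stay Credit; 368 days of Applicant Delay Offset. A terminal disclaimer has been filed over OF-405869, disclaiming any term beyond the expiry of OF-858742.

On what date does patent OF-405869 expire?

2011-06-18

Natural term of OF-405869:
  Base: filing + 22 years → 29 November 2010.
  Examination Delay Credit: +250 days → 6 August 2011.
  Appellate Stay Credit: +319 days → 20 June 2012.
  Applicant Delay Offset: −368 days → 18 June 2011.
Expiry of referenced patent OF-858742:
  Base: filing + 22 years → 25 September 2010.
  Examination Delay Credit: +425 days → 24 November 2011.
  Appellate Stay Credit: +447 days → 13 February 2013.
  Applicant Delay Offset: −312 days → 7 April 2012.
Terminal disclaimer: OF-405869 expires on the earlier of 18 June 2011 and 7 April 2012.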